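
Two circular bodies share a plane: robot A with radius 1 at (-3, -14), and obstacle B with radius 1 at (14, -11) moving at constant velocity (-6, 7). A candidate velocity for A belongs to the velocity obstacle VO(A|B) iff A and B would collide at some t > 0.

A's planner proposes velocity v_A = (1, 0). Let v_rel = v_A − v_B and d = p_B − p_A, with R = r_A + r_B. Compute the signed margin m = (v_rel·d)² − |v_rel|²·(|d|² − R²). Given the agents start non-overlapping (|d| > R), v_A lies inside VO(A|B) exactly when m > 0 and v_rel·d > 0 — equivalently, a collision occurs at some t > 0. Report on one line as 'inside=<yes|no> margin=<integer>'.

d = (17, 3),  |d|² = 298;  R = 1+1 = 2,  c = 298−2² = 294
v_rel = (7, -7),  |v_rel|² = 98;  v_rel·d = (7)·(17) + (-7)·(3) = 98
98·t² − 196·t + 294 = 0  ⇒  m = 98² − 98·294 = -19208
m = -19208 < 0,  v_rel·d = 98 > 0  ⇒  outside

inside=no margin=-19208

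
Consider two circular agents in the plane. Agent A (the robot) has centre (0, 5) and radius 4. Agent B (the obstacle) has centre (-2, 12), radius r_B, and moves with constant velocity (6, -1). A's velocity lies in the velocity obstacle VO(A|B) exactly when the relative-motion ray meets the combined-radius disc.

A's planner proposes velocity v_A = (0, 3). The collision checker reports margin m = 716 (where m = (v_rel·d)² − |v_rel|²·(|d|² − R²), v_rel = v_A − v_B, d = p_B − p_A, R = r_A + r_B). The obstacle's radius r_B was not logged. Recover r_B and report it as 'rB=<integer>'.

m = 716
d = (-2, 7);  v_rel = (-6, 4),  |v_rel|² = 52
v_rel×d = (-6)·(7) − (4)·(-2) = -34
since m = R²·52 − (-34)²:  R² = (1156 + 716) / 52 = 36
R = √36 = 6  ⇒  r_B = 6 − 4 = 2

rB=2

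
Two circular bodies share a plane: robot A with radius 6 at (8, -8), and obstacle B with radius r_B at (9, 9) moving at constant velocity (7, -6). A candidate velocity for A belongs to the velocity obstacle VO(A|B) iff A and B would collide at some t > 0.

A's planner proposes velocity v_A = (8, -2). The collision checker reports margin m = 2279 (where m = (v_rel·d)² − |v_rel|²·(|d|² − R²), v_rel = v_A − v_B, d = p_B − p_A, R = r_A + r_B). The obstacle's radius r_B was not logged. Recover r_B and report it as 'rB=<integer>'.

m = 2279
d = (1, 17);  v_rel = (1, 4),  |v_rel|² = 17
v_rel×d = (1)·(17) − (4)·(1) = 13
since m = R²·17 − 13²:  R² = (169 + 2279) / 17 = 144
R = √144 = 12  ⇒  r_B = 12 − 6 = 6

rB=6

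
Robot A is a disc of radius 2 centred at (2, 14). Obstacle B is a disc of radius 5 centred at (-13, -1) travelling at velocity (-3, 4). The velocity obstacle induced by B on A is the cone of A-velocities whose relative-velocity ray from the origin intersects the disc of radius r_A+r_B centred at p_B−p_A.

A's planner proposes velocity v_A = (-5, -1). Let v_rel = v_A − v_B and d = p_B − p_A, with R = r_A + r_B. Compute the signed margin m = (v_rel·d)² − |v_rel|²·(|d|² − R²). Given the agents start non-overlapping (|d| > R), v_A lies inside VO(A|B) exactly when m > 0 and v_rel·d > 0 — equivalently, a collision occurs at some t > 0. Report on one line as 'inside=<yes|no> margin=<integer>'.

d = (-15, -15),  |d|² = 450;  R = 2+5 = 7,  c = 450−7² = 401
v_rel = (-2, -5),  |v_rel|² = 29;  v_rel·d = (-2)·(-15) + (-5)·(-15) = 105
29·t² − 210·t + 401 = 0  ⇒  m = 105² − 29·401 = -604
m = -604 < 0,  v_rel·d = 105 > 0  ⇒  outside

inside=no margin=-604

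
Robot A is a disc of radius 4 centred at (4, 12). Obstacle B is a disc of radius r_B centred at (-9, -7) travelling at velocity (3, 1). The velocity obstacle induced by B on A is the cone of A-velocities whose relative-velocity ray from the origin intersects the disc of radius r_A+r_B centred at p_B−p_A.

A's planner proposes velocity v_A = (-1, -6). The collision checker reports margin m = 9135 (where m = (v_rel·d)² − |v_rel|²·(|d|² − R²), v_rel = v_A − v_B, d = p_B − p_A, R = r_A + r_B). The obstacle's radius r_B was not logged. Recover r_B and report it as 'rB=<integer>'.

m = 9135
d = (-13, -19);  v_rel = (-4, -7),  |v_rel|² = 65
v_rel×d = (-4)·(-19) − (-7)·(-13) = -15
since m = R²·65 − (-15)²:  R² = (225 + 9135) / 65 = 144
R = √144 = 12  ⇒  r_B = 12 − 4 = 8

rB=8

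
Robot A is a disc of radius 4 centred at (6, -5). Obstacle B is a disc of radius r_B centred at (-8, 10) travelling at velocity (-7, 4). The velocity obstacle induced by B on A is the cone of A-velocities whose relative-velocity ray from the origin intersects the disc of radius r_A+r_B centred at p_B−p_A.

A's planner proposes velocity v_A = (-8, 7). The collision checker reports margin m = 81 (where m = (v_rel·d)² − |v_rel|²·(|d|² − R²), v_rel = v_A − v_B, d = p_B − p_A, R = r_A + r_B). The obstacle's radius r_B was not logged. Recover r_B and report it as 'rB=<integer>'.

m = 81
d = (-14, 15);  v_rel = (-1, 3),  |v_rel|² = 10
v_rel×d = (-1)·(15) − (3)·(-14) = 27
since m = R²·10 − 27²:  R² = (729 + 81) / 10 = 81
R = √81 = 9  ⇒  r_B = 9 − 4 = 5

rB=5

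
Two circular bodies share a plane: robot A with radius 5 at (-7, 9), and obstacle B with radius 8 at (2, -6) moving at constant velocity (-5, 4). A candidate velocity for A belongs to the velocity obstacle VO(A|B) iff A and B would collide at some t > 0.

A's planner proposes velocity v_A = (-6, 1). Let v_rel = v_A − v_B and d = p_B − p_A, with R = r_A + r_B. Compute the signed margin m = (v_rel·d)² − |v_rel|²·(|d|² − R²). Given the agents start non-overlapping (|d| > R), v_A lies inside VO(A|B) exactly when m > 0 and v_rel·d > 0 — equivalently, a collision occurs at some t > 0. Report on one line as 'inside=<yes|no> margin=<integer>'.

d = (9, -15),  |d|² = 306;  R = 5+8 = 13,  c = 306−13² = 137
v_rel = (-1, -3),  |v_rel|² = 10;  v_rel·d = (-1)·(9) + (-3)·(-15) = 36
10·t² − 72·t + 137 = 0  ⇒  m = 36² − 10·137 = -74
m = -74 < 0,  v_rel·d = 36 > 0  ⇒  outside

inside=no margin=-74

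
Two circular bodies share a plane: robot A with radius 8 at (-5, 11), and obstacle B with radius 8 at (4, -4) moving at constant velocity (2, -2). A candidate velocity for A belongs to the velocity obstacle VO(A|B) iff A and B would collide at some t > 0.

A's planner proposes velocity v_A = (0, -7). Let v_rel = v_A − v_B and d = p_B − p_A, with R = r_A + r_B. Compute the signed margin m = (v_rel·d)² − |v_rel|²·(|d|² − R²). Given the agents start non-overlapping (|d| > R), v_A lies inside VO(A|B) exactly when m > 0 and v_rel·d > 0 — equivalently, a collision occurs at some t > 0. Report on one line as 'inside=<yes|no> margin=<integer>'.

d = (9, -15),  |d|² = 306;  R = 8+8 = 16,  c = 306−16² = 50
v_rel = (-2, -5),  |v_rel|² = 29;  v_rel·d = (-2)·(9) + (-5)·(-15) = 57
29·t² − 114·t + 50 = 0  ⇒  m = 57² − 29·50 = 1799
m = 1799 > 0,  v_rel·d = 57 > 0  ⇒  inside

inside=yes margin=1799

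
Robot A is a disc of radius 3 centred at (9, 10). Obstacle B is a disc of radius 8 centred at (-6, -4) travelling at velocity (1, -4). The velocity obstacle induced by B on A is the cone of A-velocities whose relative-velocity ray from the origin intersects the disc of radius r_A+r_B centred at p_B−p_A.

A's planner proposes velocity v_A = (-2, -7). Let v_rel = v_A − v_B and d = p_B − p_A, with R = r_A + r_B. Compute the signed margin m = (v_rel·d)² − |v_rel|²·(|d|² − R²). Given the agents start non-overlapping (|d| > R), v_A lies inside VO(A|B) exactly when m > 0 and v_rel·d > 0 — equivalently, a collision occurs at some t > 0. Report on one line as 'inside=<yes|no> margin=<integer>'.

d = (-15, -14),  |d|² = 421;  R = 3+8 = 11,  c = 421−11² = 300
v_rel = (-3, -3),  |v_rel|² = 18;  v_rel·d = (-3)·(-15) + (-3)·(-14) = 87
18·t² − 174·t + 300 = 0  ⇒  m = 87² − 18·300 = 2169
m = 2169 > 0,  v_rel·d = 87 > 0  ⇒  inside

inside=yes margin=2169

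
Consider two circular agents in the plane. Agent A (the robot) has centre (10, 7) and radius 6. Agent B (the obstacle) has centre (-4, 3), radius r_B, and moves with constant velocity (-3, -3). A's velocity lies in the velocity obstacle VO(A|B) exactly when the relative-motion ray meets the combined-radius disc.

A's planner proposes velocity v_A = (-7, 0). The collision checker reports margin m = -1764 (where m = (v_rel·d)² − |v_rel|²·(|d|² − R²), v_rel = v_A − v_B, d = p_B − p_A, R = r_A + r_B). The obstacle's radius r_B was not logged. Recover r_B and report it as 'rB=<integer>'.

m = -1764
d = (-14, -4);  v_rel = (-4, 3),  |v_rel|² = 25
v_rel×d = (-4)·(-4) − (3)·(-14) = 58
since m = R²·25 − 58²:  R² = (3364 + -1764) / 25 = 64
R = √64 = 8  ⇒  r_B = 8 − 6 = 2

rB=2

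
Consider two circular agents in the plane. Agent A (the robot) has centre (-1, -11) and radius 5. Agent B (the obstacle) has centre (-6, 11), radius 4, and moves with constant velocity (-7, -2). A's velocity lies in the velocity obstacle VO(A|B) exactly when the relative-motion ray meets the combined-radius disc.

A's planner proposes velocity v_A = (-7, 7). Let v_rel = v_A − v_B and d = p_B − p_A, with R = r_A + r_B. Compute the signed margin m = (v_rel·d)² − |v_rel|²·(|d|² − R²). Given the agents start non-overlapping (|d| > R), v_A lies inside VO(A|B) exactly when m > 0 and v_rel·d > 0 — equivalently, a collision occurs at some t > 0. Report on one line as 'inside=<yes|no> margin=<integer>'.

d = (-5, 22),  |d|² = 509;  R = 5+4 = 9,  c = 509−9² = 428
v_rel = (0, 9),  |v_rel|² = 81;  v_rel·d = (0)·(-5) + (9)·(22) = 198
81·t² − 396·t + 428 = 0  ⇒  m = 198² − 81·428 = 4536
m = 4536 > 0,  v_rel·d = 198 > 0  ⇒  inside

inside=yes margin=4536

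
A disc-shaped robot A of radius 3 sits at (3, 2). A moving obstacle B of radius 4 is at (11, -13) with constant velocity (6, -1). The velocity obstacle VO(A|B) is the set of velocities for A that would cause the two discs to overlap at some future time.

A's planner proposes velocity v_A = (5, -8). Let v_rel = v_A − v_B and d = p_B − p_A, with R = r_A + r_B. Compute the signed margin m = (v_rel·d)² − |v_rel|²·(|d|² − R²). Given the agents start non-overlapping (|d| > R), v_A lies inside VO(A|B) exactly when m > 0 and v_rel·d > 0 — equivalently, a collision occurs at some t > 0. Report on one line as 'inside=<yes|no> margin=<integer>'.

d = (8, -15),  |d|² = 289;  R = 3+4 = 7,  c = 289−7² = 240
v_rel = (-1, -7),  |v_rel|² = 50;  v_rel·d = (-1)·(8) + (-7)·(-15) = 97
50·t² − 194·t + 240 = 0  ⇒  m = 97² − 50·240 = -2591
m = -2591 < 0,  v_rel·d = 97 > 0  ⇒  outside

inside=no margin=-2591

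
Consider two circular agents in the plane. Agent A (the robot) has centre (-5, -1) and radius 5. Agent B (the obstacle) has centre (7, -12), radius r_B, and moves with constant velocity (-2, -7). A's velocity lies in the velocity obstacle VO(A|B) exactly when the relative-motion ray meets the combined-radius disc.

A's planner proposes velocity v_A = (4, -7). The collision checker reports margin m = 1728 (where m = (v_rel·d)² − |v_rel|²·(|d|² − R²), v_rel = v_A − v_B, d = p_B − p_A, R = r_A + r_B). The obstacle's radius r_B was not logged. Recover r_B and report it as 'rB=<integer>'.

m = 1728
d = (12, -11);  v_rel = (6, 0),  |v_rel|² = 36
v_rel×d = (6)·(-11) − (0)·(12) = -66
since m = R²·36 − (-66)²:  R² = (4356 + 1728) / 36 = 169
R = √169 = 13  ⇒  r_B = 13 − 5 = 8

rB=8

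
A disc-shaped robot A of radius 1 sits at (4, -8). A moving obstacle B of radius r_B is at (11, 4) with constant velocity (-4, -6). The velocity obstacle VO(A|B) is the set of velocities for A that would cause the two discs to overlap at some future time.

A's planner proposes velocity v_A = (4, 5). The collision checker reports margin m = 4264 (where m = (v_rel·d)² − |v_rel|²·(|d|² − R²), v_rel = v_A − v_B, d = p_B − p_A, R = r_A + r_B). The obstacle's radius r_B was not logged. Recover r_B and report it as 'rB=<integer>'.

m = 4264
d = (7, 12);  v_rel = (8, 11),  |v_rel|² = 185
v_rel×d = (8)·(12) − (11)·(7) = 19
since m = R²·185 − 19²:  R² = (361 + 4264) / 185 = 25
R = √25 = 5  ⇒  r_B = 5 − 1 = 4

rB=4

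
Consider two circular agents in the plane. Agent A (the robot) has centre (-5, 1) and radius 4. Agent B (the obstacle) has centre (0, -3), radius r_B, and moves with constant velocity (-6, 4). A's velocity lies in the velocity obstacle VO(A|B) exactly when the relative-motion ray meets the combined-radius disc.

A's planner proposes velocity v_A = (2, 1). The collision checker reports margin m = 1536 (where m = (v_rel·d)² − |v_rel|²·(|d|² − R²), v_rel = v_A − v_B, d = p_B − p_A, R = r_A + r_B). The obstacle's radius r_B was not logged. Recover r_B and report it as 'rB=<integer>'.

m = 1536
d = (5, -4);  v_rel = (8, -3),  |v_rel|² = 73
v_rel×d = (8)·(-4) − (-3)·(5) = -17
since m = R²·73 − (-17)²:  R² = (289 + 1536) / 73 = 25
R = √25 = 5  ⇒  r_B = 5 − 4 = 1

rB=1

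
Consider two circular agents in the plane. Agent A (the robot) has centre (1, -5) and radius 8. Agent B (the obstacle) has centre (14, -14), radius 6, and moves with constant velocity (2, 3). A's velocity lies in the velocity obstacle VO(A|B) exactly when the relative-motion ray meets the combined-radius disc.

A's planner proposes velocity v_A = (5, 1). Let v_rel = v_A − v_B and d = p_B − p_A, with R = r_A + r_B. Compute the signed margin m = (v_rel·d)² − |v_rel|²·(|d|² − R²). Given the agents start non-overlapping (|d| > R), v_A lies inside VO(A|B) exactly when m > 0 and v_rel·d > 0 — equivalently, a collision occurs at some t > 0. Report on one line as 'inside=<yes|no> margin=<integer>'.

d = (13, -9),  |d|² = 250;  R = 8+6 = 14,  c = 250−14² = 54
v_rel = (3, -2),  |v_rel|² = 13;  v_rel·d = (3)·(13) + (-2)·(-9) = 57
13·t² − 114·t + 54 = 0  ⇒  m = 57² − 13·54 = 2547
m = 2547 > 0,  v_rel·d = 57 > 0  ⇒  inside

inside=yes margin=2547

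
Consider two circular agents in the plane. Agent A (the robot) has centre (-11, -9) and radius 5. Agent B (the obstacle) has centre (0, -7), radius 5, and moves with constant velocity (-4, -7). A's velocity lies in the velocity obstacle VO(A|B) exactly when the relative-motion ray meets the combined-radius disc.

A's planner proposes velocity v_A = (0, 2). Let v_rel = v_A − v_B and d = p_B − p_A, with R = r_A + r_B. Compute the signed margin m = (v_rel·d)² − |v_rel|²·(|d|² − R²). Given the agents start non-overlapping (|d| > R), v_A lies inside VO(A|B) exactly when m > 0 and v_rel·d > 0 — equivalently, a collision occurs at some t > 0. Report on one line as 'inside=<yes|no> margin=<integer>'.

d = (11, 2),  |d|² = 125;  R = 5+5 = 10,  c = 125−10² = 25
v_rel = (4, 9),  |v_rel|² = 97;  v_rel·d = (4)·(11) + (9)·(2) = 62
97·t² − 124·t + 25 = 0  ⇒  m = 62² − 97·25 = 1419
m = 1419 > 0,  v_rel·d = 62 > 0  ⇒  inside

inside=yes margin=1419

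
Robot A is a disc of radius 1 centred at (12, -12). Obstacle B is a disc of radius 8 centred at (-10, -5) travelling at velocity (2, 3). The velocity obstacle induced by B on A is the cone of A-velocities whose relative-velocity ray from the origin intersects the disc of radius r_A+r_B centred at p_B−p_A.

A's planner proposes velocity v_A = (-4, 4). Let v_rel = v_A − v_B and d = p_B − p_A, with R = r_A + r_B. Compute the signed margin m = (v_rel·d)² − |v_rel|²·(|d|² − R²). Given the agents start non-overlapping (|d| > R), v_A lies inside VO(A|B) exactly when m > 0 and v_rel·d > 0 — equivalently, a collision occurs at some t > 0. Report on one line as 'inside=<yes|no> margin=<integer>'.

d = (-22, 7),  |d|² = 533;  R = 1+8 = 9,  c = 533−9² = 452
v_rel = (-6, 1),  |v_rel|² = 37;  v_rel·d = (-6)·(-22) + (1)·(7) = 139
37·t² − 278·t + 452 = 0  ⇒  m = 139² − 37·452 = 2597
m = 2597 > 0,  v_rel·d = 139 > 0  ⇒  inside

inside=yes margin=2597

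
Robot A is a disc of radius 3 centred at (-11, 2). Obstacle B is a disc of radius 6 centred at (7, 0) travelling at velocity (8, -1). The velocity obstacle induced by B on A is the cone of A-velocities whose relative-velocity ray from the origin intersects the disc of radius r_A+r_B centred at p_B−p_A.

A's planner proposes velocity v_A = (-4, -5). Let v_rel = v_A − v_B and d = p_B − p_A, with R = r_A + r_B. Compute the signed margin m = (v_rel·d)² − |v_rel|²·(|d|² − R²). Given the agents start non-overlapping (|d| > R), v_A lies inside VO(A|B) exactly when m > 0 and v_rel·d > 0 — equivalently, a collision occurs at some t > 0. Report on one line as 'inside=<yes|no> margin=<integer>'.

d = (18, -2),  |d|² = 328;  R = 3+6 = 9,  c = 328−9² = 247
v_rel = (-12, -4),  |v_rel|² = 160;  v_rel·d = (-12)·(18) + (-4)·(-2) = -208
160·t² + 416·t + 247 = 0  ⇒  m = (-208)² − 160·247 = 3744
m = 3744 > 0,  v_rel·d = -208 < 0  ⇒  outside

inside=no margin=3744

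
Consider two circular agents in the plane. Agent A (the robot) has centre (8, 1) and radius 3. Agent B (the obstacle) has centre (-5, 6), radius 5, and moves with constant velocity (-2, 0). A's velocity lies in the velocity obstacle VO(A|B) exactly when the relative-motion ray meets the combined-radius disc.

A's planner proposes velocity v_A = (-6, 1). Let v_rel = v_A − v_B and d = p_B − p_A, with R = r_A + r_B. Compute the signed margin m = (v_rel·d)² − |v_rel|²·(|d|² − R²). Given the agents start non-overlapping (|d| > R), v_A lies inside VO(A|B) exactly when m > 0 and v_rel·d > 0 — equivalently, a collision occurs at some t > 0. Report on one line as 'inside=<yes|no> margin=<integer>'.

d = (-13, 5),  |d|² = 194;  R = 3+5 = 8,  c = 194−8² = 130
v_rel = (-4, 1),  |v_rel|² = 17;  v_rel·d = (-4)·(-13) + (1)·(5) = 57
17·t² − 114·t + 130 = 0  ⇒  m = 57² − 17·130 = 1039
m = 1039 > 0,  v_rel·d = 57 > 0  ⇒  inside

inside=yes margin=1039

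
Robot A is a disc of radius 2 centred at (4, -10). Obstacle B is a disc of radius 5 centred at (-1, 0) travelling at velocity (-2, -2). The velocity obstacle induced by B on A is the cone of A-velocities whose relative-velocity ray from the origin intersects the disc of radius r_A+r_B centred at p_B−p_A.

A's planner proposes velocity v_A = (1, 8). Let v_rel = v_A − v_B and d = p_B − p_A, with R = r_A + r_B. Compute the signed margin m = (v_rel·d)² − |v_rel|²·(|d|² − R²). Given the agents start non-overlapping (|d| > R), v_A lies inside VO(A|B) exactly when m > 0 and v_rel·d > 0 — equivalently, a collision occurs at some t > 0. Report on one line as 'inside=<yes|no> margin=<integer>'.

d = (-5, 10),  |d|² = 125;  R = 2+5 = 7,  c = 125−7² = 76
v_rel = (3, 10),  |v_rel|² = 109;  v_rel·d = (3)·(-5) + (10)·(10) = 85
109·t² − 170·t + 76 = 0  ⇒  m = 85² − 109·76 = -1059
m = -1059 < 0,  v_rel·d = 85 > 0  ⇒  outside

inside=no margin=-1059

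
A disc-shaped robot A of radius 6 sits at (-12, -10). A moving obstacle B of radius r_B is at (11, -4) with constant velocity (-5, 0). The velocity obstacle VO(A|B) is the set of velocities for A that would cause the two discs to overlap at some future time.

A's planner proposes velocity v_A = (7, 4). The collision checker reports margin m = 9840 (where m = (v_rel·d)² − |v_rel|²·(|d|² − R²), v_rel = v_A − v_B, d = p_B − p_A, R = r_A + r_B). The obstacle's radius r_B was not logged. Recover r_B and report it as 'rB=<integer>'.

m = 9840
d = (23, 6);  v_rel = (12, 4),  |v_rel|² = 160
v_rel×d = (12)·(6) − (4)·(23) = -20
since m = R²·160 − (-20)²:  R² = (400 + 9840) / 160 = 64
R = √64 = 8  ⇒  r_B = 8 − 6 = 2

rB=2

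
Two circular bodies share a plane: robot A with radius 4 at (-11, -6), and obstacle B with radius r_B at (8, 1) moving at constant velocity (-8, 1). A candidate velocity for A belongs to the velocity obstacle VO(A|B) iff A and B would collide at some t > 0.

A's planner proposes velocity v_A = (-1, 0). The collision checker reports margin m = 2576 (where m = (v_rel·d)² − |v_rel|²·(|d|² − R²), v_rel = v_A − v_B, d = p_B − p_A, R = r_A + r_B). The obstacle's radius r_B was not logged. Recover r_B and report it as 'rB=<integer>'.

m = 2576
d = (19, 7);  v_rel = (7, -1),  |v_rel|² = 50
v_rel×d = (7)·(7) − (-1)·(19) = 68
since m = R²·50 − 68²:  R² = (4624 + 2576) / 50 = 144
R = √144 = 12  ⇒  r_B = 12 − 4 = 8

rB=8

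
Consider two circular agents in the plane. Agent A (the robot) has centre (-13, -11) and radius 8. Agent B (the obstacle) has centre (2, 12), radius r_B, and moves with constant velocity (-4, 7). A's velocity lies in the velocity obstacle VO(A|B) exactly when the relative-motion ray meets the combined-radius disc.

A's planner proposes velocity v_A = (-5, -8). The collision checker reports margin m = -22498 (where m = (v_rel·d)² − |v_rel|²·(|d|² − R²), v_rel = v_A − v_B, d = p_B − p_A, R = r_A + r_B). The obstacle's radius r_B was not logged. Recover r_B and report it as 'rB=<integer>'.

m = -22498
d = (15, 23);  v_rel = (-1, -15),  |v_rel|² = 226
v_rel×d = (-1)·(23) − (-15)·(15) = 202
since m = R²·226 − 202²:  R² = (40804 + -22498) / 226 = 81
R = √81 = 9  ⇒  r_B = 9 − 8 = 1

rB=1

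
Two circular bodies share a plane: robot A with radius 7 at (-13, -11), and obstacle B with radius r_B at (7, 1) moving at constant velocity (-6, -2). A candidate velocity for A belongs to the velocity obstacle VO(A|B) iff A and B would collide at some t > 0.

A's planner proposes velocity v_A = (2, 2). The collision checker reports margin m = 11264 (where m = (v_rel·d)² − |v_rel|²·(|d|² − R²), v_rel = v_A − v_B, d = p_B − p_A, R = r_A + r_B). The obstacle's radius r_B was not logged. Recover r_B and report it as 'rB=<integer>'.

m = 11264
d = (20, 12);  v_rel = (8, 4),  |v_rel|² = 80
v_rel×d = (8)·(12) − (4)·(20) = 16
since m = R²·80 − 16²:  R² = (256 + 11264) / 80 = 144
R = √144 = 12  ⇒  r_B = 12 − 7 = 5

rB=5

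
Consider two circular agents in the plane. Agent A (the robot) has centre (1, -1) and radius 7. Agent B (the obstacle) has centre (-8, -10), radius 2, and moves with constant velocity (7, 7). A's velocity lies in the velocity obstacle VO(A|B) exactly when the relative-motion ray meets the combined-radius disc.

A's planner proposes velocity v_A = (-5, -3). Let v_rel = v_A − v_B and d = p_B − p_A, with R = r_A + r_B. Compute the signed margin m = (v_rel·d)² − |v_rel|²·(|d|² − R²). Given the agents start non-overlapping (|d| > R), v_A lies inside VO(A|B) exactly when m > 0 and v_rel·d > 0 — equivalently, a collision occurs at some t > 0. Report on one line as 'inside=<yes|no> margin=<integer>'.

d = (-9, -9),  |d|² = 162;  R = 7+2 = 9,  c = 162−9² = 81
v_rel = (-12, -10),  |v_rel|² = 244;  v_rel·d = (-12)·(-9) + (-10)·(-9) = 198
244·t² − 396·t + 81 = 0  ⇒  m = 198² − 244·81 = 19440
m = 19440 > 0,  v_rel·d = 198 > 0  ⇒  inside

inside=yes margin=19440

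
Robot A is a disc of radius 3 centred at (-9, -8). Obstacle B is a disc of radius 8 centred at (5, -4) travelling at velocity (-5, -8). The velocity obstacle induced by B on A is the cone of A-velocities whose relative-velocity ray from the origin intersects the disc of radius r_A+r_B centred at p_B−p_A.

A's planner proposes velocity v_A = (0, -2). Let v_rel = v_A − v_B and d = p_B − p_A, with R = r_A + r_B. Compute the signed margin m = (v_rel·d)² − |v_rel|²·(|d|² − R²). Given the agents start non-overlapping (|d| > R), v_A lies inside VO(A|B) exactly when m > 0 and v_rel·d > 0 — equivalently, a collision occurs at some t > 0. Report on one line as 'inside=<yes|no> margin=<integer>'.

d = (14, 4),  |d|² = 212;  R = 3+8 = 11,  c = 212−11² = 91
v_rel = (5, 6),  |v_rel|² = 61;  v_rel·d = (5)·(14) + (6)·(4) = 94
61·t² − 188·t + 91 = 0  ⇒  m = 94² − 61·91 = 3285
m = 3285 > 0,  v_rel·d = 94 > 0  ⇒  inside

inside=yes margin=3285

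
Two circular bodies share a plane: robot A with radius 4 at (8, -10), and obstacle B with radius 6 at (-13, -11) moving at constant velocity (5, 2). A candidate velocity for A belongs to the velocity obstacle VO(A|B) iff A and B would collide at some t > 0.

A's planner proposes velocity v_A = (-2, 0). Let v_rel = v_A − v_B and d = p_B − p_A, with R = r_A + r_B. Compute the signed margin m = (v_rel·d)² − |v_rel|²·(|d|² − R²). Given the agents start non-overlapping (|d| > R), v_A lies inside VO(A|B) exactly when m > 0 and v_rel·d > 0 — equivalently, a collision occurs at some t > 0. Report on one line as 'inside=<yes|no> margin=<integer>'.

d = (-21, -1),  |d|² = 442;  R = 4+6 = 10,  c = 442−10² = 342
v_rel = (-7, -2),  |v_rel|² = 53;  v_rel·d = (-7)·(-21) + (-2)·(-1) = 149
53·t² − 298·t + 342 = 0  ⇒  m = 149² − 53·342 = 4075
m = 4075 > 0,  v_rel·d = 149 > 0  ⇒  inside

inside=yes margin=4075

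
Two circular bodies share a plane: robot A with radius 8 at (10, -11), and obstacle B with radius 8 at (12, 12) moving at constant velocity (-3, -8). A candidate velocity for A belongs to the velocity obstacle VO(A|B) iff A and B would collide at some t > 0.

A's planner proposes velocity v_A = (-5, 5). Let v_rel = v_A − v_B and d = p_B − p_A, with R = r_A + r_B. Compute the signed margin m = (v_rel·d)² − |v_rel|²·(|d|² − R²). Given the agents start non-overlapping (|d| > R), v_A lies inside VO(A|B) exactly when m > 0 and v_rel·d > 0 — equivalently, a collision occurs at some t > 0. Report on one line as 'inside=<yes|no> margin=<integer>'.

d = (2, 23),  |d|² = 533;  R = 8+8 = 16,  c = 533−16² = 277
v_rel = (-2, 13),  |v_rel|² = 173;  v_rel·d = (-2)·(2) + (13)·(23) = 295
173·t² − 590·t + 277 = 0  ⇒  m = 295² − 173·277 = 39104
m = 39104 > 0,  v_rel·d = 295 > 0  ⇒  inside

inside=yes margin=39104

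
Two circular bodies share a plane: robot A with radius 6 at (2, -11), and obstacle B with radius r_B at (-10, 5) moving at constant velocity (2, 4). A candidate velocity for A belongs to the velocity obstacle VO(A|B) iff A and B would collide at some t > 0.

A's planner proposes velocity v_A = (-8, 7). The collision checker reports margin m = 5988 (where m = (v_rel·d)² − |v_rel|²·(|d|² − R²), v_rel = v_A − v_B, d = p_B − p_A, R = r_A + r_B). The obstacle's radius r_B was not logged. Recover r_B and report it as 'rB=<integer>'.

m = 5988
d = (-12, 16);  v_rel = (-10, 3),  |v_rel|² = 109
v_rel×d = (-10)·(16) − (3)·(-12) = -124
since m = R²·109 − (-124)²:  R² = (15376 + 5988) / 109 = 196
R = √196 = 14  ⇒  r_B = 14 − 6 = 8

rB=8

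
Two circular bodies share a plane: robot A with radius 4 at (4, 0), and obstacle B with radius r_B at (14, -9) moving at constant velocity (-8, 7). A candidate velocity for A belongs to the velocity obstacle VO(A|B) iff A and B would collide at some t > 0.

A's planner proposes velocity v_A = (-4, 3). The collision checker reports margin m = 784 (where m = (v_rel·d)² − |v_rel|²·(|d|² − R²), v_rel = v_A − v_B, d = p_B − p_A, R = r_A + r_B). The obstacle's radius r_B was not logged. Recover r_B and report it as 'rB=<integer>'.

m = 784
d = (10, -9);  v_rel = (4, -4),  |v_rel|² = 32
v_rel×d = (4)·(-9) − (-4)·(10) = 4
since m = R²·32 − 4²:  R² = (16 + 784) / 32 = 25
R = √25 = 5  ⇒  r_B = 5 − 4 = 1

rB=1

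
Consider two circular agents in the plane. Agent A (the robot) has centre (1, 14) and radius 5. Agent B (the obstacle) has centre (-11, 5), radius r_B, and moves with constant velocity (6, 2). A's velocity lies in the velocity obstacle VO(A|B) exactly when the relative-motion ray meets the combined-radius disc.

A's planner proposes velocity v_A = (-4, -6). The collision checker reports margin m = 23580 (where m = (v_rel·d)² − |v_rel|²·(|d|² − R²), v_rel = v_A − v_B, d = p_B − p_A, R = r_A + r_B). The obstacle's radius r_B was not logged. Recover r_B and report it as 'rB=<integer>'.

m = 23580
d = (-12, -9);  v_rel = (-10, -8),  |v_rel|² = 164
v_rel×d = (-10)·(-9) − (-8)·(-12) = -6
since m = R²·164 − (-6)²:  R² = (36 + 23580) / 164 = 144
R = √144 = 12  ⇒  r_B = 12 − 5 = 7

rB=7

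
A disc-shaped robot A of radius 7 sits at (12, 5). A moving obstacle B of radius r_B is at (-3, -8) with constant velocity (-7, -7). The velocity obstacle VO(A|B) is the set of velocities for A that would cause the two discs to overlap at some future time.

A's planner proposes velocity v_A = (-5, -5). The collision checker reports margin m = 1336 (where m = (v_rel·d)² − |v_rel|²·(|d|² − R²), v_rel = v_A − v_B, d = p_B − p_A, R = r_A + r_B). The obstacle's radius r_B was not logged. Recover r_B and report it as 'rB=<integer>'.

m = 1336
d = (-15, -13);  v_rel = (2, 2),  |v_rel|² = 8
v_rel×d = (2)·(-13) − (2)·(-15) = 4
since m = R²·8 − 4²:  R² = (16 + 1336) / 8 = 169
R = √169 = 13  ⇒  r_B = 13 − 7 = 6

rB=6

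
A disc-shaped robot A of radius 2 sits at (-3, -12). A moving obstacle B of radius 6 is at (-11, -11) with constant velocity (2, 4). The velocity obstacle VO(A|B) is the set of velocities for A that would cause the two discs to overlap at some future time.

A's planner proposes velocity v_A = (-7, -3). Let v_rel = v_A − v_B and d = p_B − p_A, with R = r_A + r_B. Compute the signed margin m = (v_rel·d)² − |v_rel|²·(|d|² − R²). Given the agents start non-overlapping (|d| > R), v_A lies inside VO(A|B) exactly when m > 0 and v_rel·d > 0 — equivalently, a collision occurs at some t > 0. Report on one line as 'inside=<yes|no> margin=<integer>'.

d = (-8, 1),  |d|² = 65;  R = 2+6 = 8,  c = 65−8² = 1
v_rel = (-9, -7),  |v_rel|² = 130;  v_rel·d = (-9)·(-8) + (-7)·(1) = 65
130·t² − 130·t + 1 = 0  ⇒  m = 65² − 130·1 = 4095
m = 4095 > 0,  v_rel·d = 65 > 0  ⇒  inside

inside=yes margin=4095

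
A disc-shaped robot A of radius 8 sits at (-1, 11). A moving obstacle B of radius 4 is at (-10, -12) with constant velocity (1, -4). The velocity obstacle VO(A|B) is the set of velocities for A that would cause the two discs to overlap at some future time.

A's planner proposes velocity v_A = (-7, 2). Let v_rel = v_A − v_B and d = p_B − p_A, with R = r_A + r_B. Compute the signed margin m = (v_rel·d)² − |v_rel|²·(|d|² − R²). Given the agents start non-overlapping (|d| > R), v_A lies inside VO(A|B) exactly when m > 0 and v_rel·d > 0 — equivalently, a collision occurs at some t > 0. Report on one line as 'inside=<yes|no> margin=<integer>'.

d = (-9, -23),  |d|² = 610;  R = 8+4 = 12,  c = 610−12² = 466
v_rel = (-8, 6),  |v_rel|² = 100;  v_rel·d = (-8)·(-9) + (6)·(-23) = -66
100·t² + 132·t + 466 = 0  ⇒  m = (-66)² − 100·466 = -42244
m = -42244 < 0,  v_rel·d = -66 < 0  ⇒  outside

inside=no margin=-42244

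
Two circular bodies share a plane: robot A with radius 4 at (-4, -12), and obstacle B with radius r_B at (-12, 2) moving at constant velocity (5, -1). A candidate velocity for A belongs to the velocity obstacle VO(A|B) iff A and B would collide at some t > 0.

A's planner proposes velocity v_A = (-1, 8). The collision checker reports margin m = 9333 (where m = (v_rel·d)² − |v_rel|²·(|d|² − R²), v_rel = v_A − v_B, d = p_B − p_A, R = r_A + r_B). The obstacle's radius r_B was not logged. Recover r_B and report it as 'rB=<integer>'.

m = 9333
d = (-8, 14);  v_rel = (-6, 9),  |v_rel|² = 117
v_rel×d = (-6)·(14) − (9)·(-8) = -12
since m = R²·117 − (-12)²:  R² = (144 + 9333) / 117 = 81
R = √81 = 9  ⇒  r_B = 9 − 4 = 5

rB=5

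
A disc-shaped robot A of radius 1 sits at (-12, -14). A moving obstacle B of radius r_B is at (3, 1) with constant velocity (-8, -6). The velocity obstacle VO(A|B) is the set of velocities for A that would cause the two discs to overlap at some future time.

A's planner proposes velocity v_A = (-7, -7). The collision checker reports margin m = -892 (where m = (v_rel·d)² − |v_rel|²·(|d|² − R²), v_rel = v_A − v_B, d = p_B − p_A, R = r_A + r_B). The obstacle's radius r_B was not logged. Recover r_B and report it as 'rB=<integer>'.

m = -892
d = (15, 15);  v_rel = (1, -1),  |v_rel|² = 2
v_rel×d = (1)·(15) − (-1)·(15) = 30
since m = R²·2 − 30²:  R² = (900 + -892) / 2 = 4
R = √4 = 2  ⇒  r_B = 2 − 1 = 1

rB=1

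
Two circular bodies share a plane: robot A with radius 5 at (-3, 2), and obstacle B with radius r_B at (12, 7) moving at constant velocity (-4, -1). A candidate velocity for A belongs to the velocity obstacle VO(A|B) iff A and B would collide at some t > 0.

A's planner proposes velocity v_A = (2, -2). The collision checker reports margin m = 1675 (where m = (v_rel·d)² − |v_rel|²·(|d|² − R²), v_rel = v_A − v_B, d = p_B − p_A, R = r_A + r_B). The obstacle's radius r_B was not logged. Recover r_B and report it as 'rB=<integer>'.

m = 1675
d = (15, 5);  v_rel = (6, -1),  |v_rel|² = 37
v_rel×d = (6)·(5) − (-1)·(15) = 45
since m = R²·37 − 45²:  R² = (2025 + 1675) / 37 = 100
R = √100 = 10  ⇒  r_B = 10 − 5 = 5

rB=5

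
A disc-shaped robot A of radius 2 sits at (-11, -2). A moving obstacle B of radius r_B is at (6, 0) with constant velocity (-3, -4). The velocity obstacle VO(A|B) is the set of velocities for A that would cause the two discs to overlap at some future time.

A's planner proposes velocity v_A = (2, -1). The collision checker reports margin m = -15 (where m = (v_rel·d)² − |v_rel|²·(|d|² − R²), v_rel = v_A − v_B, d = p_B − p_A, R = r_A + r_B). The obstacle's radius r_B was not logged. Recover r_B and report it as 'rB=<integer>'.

m = -15
d = (17, 2);  v_rel = (5, 3),  |v_rel|² = 34
v_rel×d = (5)·(2) − (3)·(17) = -41
since m = R²·34 − (-41)²:  R² = (1681 + -15) / 34 = 49
R = √49 = 7  ⇒  r_B = 7 − 2 = 5

rB=5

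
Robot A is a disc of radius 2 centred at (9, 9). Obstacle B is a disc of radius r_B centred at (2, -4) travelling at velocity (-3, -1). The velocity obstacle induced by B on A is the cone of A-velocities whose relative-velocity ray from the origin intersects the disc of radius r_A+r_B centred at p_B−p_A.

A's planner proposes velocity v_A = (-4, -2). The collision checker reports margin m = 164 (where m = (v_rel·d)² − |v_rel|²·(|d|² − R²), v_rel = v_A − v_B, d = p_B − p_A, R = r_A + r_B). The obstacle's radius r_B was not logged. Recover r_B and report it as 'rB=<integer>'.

m = 164
d = (-7, -13);  v_rel = (-1, -1),  |v_rel|² = 2
v_rel×d = (-1)·(-13) − (-1)·(-7) = 6
since m = R²·2 − 6²:  R² = (36 + 164) / 2 = 100
R = √100 = 10  ⇒  r_B = 10 − 2 = 8

rB=8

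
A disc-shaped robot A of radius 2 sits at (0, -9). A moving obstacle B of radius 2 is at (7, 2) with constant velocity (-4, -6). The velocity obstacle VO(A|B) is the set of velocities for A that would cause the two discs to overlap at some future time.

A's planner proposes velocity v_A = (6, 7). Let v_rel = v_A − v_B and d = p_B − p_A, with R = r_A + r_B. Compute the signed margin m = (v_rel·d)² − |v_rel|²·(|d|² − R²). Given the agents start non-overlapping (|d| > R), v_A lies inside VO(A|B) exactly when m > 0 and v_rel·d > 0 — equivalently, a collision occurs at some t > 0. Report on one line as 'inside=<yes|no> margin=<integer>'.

d = (7, 11),  |d|² = 170;  R = 2+2 = 4,  c = 170−4² = 154
v_rel = (10, 13),  |v_rel|² = 269;  v_rel·d = (10)·(7) + (13)·(11) = 213
269·t² − 426·t + 154 = 0  ⇒  m = 213² − 269·154 = 3943
m = 3943 > 0,  v_rel·d = 213 > 0  ⇒  inside

inside=yes margin=3943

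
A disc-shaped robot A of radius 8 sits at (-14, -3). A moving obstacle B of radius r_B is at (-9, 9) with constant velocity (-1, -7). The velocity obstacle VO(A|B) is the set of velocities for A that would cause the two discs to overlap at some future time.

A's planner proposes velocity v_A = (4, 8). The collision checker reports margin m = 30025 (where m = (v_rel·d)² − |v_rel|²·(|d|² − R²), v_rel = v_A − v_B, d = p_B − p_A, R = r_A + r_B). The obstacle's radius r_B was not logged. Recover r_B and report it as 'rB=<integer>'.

m = 30025
d = (5, 12);  v_rel = (5, 15),  |v_rel|² = 250
v_rel×d = (5)·(12) − (15)·(5) = -15
since m = R²·250 − (-15)²:  R² = (225 + 30025) / 250 = 121
R = √121 = 11  ⇒  r_B = 11 − 8 = 3

rB=3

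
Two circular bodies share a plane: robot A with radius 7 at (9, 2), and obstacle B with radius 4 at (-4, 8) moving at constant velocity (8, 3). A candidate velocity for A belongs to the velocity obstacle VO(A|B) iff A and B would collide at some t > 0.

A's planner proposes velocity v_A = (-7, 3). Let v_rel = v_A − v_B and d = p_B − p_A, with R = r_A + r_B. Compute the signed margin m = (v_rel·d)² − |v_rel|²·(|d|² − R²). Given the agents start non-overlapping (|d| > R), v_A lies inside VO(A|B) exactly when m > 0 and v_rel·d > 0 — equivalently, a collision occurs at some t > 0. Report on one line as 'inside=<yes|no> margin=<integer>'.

d = (-13, 6),  |d|² = 205;  R = 7+4 = 11,  c = 205−11² = 84
v_rel = (-15, 0),  |v_rel|² = 225;  v_rel·d = (-15)·(-13) + (0)·(6) = 195
225·t² − 390·t + 84 = 0  ⇒  m = 195² − 225·84 = 19125
m = 19125 > 0,  v_rel·d = 195 > 0  ⇒  inside

inside=yes margin=19125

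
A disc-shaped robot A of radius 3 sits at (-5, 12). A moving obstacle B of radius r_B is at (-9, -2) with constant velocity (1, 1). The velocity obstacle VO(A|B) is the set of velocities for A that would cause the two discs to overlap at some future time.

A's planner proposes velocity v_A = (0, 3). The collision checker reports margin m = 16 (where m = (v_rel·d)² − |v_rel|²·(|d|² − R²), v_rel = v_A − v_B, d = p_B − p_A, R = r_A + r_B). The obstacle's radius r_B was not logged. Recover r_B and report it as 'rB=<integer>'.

m = 16
d = (-4, -14);  v_rel = (-1, 2),  |v_rel|² = 5
v_rel×d = (-1)·(-14) − (2)·(-4) = 22
since m = R²·5 − 22²:  R² = (484 + 16) / 5 = 100
R = √100 = 10  ⇒  r_B = 10 − 3 = 7

rB=7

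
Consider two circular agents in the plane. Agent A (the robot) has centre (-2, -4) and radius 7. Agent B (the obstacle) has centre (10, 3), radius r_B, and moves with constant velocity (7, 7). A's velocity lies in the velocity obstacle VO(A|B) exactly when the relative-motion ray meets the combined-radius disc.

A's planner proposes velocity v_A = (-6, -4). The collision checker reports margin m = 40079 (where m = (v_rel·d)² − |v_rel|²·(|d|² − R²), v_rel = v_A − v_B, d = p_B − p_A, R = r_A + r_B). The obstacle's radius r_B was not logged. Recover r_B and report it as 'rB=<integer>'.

m = 40079
d = (12, 7);  v_rel = (-13, -11),  |v_rel|² = 290
v_rel×d = (-13)·(7) − (-11)·(12) = 41
since m = R²·290 − 41²:  R² = (1681 + 40079) / 290 = 144
R = √144 = 12  ⇒  r_B = 12 − 7 = 5

rB=5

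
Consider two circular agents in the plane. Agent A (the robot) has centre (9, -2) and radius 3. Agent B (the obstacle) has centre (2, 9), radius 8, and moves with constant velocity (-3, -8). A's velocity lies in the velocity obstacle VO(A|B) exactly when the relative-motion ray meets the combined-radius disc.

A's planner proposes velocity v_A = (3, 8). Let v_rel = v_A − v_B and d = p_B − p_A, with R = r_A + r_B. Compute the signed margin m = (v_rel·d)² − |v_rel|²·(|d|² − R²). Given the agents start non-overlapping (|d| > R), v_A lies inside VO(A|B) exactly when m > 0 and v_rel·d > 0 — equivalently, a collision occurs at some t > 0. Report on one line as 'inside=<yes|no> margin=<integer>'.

d = (-7, 11),  |d|² = 170;  R = 3+8 = 11,  c = 170−11² = 49
v_rel = (6, 16),  |v_rel|² = 292;  v_rel·d = (6)·(-7) + (16)·(11) = 134
292·t² − 268·t + 49 = 0  ⇒  m = 134² − 292·49 = 3648
m = 3648 > 0,  v_rel·d = 134 > 0  ⇒  inside

inside=yes margin=3648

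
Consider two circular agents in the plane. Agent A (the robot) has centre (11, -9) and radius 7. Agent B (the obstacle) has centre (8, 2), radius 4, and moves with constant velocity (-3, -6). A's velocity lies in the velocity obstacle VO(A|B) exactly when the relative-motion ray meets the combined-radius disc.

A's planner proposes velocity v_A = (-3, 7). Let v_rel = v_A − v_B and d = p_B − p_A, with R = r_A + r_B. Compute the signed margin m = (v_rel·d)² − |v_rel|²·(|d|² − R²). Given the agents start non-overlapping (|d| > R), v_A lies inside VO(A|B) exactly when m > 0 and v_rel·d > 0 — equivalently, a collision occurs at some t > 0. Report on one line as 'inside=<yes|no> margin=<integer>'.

d = (-3, 11),  |d|² = 130;  R = 7+4 = 11,  c = 130−11² = 9
v_rel = (0, 13),  |v_rel|² = 169;  v_rel·d = (0)·(-3) + (13)·(11) = 143
169·t² − 286·t + 9 = 0  ⇒  m = 143² − 169·9 = 18928
m = 18928 > 0,  v_rel·d = 143 > 0  ⇒  inside

inside=yes margin=18928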